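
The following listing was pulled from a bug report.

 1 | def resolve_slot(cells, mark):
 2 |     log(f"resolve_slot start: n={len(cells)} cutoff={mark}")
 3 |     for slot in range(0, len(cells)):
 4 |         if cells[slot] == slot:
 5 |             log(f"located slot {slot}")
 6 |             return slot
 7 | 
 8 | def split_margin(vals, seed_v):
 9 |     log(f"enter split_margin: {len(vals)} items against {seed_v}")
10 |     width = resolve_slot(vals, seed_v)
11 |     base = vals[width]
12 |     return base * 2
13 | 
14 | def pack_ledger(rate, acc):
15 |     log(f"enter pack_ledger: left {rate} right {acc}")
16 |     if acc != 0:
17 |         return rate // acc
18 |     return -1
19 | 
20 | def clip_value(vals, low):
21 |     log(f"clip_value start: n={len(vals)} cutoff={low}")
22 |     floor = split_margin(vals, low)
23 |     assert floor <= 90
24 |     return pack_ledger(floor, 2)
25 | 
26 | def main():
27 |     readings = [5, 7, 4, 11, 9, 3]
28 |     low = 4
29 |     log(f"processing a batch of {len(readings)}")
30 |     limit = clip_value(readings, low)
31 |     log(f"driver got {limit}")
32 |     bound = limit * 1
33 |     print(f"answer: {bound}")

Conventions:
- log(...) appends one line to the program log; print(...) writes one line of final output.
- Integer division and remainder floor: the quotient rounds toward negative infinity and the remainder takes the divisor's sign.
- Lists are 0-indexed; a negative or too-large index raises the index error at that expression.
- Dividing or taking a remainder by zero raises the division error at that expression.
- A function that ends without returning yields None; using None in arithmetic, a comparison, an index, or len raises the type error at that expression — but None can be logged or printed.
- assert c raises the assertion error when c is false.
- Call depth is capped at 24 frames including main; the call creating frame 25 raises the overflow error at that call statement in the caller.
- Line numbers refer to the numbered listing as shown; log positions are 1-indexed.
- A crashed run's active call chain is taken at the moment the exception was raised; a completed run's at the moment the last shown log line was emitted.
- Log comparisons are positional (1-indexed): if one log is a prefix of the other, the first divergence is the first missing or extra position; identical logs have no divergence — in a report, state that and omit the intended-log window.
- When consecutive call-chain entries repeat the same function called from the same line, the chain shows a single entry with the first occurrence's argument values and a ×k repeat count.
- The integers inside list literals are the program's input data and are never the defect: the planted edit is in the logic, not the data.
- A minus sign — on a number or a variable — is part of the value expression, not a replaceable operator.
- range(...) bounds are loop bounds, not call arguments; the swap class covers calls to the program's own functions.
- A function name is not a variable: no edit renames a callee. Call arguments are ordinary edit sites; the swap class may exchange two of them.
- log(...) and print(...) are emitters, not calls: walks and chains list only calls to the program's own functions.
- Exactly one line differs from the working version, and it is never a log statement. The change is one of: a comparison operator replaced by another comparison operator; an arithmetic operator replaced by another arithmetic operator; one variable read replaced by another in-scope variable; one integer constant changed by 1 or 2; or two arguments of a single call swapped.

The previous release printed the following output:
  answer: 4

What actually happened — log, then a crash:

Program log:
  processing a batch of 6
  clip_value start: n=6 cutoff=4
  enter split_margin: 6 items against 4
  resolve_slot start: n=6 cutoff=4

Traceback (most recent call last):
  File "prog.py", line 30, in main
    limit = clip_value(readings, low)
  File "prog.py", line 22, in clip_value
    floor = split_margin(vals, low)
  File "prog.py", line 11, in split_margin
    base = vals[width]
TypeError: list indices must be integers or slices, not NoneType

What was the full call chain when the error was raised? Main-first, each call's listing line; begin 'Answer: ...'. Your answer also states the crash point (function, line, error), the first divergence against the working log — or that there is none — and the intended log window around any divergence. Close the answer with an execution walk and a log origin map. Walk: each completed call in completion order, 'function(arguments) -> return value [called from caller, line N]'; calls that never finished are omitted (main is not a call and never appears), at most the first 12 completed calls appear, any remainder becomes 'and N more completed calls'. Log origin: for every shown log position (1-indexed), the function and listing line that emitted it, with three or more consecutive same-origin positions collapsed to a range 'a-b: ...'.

Answer: main -> clip_value (called at line 30) -> split_margin (called at line 22).
Core observation: Only 4 log lines were emitted before the run died; the intended continuation was 'located slot 2'.
Crash: split_margin, line 11, TypeError.
First divergence: position 5; the shown log stops at 4 lines while the working version next logs 'located slot 2'.
Intended log window:
  3: enter split_margin: 6 items against 4
  4: resolve_slot start: n=6 cutoff=4
  5: located slot 2
  6: enter pack_ledger: left 8 right 2
Execution walk:
  resolve_slot([5, 7, 4, 11, 9, 3], 4) -> None  [called from split_margin, line 10]
Log origins:
  1 — main, line 29
  2 — clip_value, line 21
  3 — split_margin, line 9
  4 — resolve_slot, line 2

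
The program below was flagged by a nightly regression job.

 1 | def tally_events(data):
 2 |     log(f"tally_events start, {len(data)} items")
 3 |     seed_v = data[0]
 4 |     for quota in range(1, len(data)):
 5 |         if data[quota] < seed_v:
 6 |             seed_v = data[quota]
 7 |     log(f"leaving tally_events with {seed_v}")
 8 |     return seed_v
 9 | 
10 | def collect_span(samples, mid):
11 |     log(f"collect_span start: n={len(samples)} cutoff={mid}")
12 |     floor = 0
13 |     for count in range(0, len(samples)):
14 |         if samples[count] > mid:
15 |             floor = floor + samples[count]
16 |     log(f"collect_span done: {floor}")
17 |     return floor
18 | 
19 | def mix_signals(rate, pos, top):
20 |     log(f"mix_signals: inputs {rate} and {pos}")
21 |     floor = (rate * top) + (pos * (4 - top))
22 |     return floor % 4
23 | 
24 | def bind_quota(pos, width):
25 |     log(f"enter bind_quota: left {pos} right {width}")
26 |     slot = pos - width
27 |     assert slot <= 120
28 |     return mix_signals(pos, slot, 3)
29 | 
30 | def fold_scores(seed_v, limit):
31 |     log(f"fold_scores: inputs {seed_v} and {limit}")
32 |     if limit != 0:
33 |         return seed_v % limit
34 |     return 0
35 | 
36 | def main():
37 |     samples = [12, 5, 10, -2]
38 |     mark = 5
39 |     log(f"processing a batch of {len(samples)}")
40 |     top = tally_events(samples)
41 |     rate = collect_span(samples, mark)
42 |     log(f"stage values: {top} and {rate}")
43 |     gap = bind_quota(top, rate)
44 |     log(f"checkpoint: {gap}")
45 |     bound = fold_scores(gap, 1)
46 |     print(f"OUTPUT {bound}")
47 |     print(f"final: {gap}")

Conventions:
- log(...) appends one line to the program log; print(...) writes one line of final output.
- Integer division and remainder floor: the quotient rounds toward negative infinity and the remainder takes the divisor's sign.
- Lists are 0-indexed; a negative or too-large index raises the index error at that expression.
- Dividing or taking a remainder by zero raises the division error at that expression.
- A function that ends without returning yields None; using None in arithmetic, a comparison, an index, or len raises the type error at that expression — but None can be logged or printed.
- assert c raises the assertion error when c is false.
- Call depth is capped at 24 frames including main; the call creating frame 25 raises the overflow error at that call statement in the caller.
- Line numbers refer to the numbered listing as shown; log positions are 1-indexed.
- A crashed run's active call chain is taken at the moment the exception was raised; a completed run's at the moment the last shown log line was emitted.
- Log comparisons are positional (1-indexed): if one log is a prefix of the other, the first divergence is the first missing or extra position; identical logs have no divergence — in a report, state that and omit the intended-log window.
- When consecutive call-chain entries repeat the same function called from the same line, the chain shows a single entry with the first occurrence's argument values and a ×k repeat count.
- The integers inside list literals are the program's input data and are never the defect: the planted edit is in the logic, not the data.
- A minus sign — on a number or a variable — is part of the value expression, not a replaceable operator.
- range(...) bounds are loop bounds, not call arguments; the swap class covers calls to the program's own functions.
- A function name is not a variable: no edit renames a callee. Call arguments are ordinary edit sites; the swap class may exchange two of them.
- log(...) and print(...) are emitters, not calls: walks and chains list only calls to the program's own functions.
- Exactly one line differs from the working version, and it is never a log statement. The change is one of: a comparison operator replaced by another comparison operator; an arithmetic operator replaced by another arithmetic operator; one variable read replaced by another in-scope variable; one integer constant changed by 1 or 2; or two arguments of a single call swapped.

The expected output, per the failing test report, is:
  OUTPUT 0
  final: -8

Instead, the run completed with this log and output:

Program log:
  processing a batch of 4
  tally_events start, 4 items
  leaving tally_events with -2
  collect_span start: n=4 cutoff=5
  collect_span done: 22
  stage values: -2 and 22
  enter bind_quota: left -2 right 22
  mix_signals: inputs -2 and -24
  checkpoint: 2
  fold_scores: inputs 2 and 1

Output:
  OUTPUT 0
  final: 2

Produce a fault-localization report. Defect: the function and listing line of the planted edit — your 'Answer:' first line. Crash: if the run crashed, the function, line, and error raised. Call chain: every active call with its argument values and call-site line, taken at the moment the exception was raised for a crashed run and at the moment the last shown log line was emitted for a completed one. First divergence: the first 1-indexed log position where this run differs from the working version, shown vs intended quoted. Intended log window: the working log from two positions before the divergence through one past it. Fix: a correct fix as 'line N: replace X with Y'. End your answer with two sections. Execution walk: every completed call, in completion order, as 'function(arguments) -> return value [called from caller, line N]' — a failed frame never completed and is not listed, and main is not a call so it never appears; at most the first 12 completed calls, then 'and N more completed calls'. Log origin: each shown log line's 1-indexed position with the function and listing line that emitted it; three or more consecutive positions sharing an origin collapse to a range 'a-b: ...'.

Answer: the defect is in mix_signals at line 22.
Key observation: The earliest visible damage is log position 9 — 'checkpoint: 2' rather than the intended 'checkpoint: -8'.
Call chain: main -> fold_scores(2, 1) (called at line 45).
First divergence: position 9 — shown 'checkpoint: 2', intended 'checkpoint: -8'.
Intended log window:
  7: enter bind_quota: left -2 right 22
  8: mix_signals: inputs -2 and -24
  9: checkpoint: -8
  10: fold_scores: inputs -8 and 1
Execution walk:
  tally_events([12, 5, 10, -2]) -> -2  [called from main, line 40]
  collect_span([12, 5, 10, -2], 5) -> 22  [called from main, line 41]
  mix_signals(-2, -24, 3) -> 2  [called from bind_quota, line 28]
  bind_quota(-2, 22) -> 2  [called from main, line 43]
  fold_scores(2, 1) -> 0  [called from main, line 45]
Log line origins:
  1: from main, line 39
  2: from tally_events, line 2
  3: from tally_events, line 7
  4: from collect_span, line 11
  5: from collect_span, line 16
  6: from main, line 42
  7: from bind_quota, line 25
  8: from mix_signals, line 20
  9: from main, line 44
  10: from fold_scores, line 31
A correct fix: line 22: replace `%` with `//`.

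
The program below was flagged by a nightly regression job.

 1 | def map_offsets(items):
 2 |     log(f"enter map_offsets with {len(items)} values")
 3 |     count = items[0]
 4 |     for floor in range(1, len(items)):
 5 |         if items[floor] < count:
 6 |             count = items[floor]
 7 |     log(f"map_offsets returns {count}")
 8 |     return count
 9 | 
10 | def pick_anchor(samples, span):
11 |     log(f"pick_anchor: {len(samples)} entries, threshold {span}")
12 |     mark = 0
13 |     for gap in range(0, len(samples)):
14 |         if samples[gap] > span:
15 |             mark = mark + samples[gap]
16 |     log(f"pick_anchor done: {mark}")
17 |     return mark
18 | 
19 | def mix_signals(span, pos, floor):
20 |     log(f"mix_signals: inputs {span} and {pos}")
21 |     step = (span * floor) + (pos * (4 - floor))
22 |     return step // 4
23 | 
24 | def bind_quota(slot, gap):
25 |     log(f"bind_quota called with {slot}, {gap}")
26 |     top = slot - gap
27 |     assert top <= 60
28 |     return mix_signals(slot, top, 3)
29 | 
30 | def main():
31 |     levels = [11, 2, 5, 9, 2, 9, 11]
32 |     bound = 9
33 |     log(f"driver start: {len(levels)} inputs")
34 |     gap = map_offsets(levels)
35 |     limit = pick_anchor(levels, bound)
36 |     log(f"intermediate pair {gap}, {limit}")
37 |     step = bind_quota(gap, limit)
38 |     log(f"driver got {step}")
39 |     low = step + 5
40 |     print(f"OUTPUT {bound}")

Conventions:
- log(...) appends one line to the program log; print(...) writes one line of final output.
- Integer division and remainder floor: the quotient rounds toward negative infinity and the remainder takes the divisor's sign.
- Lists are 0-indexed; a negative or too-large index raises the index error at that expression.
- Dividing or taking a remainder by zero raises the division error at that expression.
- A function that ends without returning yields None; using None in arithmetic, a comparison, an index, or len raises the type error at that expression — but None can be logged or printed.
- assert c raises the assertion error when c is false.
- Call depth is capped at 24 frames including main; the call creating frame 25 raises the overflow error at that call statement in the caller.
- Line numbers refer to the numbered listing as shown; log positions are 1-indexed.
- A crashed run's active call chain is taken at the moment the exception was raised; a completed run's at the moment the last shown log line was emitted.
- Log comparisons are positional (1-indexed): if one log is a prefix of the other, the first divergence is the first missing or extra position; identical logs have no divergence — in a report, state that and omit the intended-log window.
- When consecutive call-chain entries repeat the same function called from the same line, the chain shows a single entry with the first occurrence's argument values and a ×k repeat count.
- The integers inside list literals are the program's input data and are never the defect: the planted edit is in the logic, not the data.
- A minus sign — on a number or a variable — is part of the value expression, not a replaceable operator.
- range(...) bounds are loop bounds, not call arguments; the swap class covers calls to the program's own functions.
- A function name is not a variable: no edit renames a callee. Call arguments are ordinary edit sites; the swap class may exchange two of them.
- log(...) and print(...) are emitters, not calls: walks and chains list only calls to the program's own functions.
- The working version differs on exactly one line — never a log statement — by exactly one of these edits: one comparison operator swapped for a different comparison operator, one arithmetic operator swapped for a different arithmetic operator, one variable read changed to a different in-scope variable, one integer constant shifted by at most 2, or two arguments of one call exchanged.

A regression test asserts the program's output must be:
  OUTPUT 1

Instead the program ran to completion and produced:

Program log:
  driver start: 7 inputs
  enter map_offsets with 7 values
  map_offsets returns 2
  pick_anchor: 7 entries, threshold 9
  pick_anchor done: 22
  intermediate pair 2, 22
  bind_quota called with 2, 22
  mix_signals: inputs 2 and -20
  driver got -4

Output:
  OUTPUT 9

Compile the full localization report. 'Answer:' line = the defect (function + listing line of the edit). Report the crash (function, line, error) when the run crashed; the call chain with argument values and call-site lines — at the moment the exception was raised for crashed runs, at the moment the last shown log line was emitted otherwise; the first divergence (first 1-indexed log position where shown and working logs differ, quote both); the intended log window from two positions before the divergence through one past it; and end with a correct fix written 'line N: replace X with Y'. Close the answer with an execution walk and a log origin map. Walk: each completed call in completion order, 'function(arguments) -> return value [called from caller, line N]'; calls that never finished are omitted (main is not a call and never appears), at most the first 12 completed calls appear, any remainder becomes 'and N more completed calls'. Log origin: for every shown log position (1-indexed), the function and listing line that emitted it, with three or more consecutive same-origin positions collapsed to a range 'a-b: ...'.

Answer: the defect is in main at line 40.
Key fact: The logs agree in full; only the final output differs.
Call chain: main.
First divergence: none; the two logs match at every position.
Execution walk:
  map_offsets([11, 2, 5, 9, 2, 9, 11]) -> 2  [called from main, line 34]
  pick_anchor([11, 2, 5, 9, 2, 9, 11], 9) -> 22  [called from main, line 35]
  mix_signals(2, -20, 3) -> -4  [called from bind_quota, line 28]
  bind_quota(2, 22) -> -4  [called from main, line 37]
Origin of each log line:
  1: emitted by main (line 33)
  2: emitted by map_offsets (line 2)
  3: emitted by map_offsets (line 7)
  4: emitted by pick_anchor (line 11)
  5: emitted by pick_anchor (line 16)
  6: emitted by main (line 36)
  7: emitted by bind_quota (line 25)
  8: emitted by mix_signals (line 20)
  9: emitted by main (line 38)
A correct fix: line 40: replace `bound` with `low`.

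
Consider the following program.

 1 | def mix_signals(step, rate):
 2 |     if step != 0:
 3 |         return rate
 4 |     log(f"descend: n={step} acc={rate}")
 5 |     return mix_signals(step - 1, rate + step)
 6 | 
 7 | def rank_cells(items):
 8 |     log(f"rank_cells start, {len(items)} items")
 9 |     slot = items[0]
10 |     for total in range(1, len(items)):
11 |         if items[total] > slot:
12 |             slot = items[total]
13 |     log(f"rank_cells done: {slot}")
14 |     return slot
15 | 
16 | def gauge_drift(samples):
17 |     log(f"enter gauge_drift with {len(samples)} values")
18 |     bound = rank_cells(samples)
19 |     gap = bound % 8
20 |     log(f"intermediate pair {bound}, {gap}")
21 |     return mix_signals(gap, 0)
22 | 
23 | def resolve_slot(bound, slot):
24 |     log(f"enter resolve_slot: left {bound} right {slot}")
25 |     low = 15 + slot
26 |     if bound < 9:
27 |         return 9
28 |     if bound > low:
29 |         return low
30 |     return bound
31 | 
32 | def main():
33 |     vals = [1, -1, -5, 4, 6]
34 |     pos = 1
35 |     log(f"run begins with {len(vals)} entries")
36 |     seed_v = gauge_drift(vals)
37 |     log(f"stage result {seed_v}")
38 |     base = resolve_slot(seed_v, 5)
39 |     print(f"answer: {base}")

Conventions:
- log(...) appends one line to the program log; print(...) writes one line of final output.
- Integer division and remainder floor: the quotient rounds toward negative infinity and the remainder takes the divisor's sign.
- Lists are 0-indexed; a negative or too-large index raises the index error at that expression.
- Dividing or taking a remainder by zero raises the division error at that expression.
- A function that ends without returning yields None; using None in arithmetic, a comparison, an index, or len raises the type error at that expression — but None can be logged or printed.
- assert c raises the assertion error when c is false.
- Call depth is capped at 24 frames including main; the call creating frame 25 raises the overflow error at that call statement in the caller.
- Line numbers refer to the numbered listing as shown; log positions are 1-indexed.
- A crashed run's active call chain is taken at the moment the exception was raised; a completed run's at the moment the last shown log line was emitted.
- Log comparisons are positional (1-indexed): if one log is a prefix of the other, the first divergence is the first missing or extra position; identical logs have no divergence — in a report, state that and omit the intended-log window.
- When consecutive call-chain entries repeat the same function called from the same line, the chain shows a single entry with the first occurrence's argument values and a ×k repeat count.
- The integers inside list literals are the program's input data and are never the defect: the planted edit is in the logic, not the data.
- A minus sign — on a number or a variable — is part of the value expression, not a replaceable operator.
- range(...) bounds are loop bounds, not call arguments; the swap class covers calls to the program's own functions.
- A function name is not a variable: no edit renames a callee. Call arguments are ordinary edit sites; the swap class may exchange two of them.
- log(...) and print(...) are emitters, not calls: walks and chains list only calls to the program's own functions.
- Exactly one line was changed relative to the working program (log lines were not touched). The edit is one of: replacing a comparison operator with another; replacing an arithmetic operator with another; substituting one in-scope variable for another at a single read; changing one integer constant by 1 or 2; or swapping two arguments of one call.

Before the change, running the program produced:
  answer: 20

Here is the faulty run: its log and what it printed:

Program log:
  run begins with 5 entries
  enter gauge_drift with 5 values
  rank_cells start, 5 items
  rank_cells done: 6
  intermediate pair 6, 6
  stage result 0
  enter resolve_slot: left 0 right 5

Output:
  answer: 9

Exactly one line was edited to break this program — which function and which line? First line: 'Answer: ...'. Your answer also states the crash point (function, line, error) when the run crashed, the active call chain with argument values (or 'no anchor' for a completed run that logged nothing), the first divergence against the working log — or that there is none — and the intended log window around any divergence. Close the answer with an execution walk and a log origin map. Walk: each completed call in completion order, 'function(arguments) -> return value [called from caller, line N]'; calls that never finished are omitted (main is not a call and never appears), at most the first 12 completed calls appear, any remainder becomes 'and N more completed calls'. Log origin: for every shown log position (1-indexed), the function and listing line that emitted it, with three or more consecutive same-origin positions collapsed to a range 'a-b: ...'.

Answer: the defect is in mix_signals at line 2.
Core observation: The earliest visible damage is log position 6 — 'stage result 0' rather than the intended 'descend: n=6 acc=0'.
Call chain: main -> resolve_slot(0, 5) (called at line 38).
First divergence: position 6 — the shown line 'stage result 0' should read 'descend: n=6 acc=0'.
Intended log window:
  4: rank_cells done: 6
  5: intermediate pair 6, 6
  6: descend: n=6 acc=0
  7: descend: n=5 acc=6
Execution walk:
  rank_cells([1, -1, -5, 4, 6]) -> 6  [called from gauge_drift, line 18]
  mix_signals(6, 0) -> 0  [called from gauge_drift, line 21]
  gauge_drift([1, -1, -5, 4, 6]) -> 0  [called from main, line 36]
  resolve_slot(0, 5) -> 9  [called from main, line 38]
Log origins:
  1 — main, line 35
  2 — gauge_drift, line 17
  3 — rank_cells, line 8
  4 — rank_cells, line 13
  5 — gauge_drift, line 20
  6 — main, line 37
  7 — resolve_slot, line 24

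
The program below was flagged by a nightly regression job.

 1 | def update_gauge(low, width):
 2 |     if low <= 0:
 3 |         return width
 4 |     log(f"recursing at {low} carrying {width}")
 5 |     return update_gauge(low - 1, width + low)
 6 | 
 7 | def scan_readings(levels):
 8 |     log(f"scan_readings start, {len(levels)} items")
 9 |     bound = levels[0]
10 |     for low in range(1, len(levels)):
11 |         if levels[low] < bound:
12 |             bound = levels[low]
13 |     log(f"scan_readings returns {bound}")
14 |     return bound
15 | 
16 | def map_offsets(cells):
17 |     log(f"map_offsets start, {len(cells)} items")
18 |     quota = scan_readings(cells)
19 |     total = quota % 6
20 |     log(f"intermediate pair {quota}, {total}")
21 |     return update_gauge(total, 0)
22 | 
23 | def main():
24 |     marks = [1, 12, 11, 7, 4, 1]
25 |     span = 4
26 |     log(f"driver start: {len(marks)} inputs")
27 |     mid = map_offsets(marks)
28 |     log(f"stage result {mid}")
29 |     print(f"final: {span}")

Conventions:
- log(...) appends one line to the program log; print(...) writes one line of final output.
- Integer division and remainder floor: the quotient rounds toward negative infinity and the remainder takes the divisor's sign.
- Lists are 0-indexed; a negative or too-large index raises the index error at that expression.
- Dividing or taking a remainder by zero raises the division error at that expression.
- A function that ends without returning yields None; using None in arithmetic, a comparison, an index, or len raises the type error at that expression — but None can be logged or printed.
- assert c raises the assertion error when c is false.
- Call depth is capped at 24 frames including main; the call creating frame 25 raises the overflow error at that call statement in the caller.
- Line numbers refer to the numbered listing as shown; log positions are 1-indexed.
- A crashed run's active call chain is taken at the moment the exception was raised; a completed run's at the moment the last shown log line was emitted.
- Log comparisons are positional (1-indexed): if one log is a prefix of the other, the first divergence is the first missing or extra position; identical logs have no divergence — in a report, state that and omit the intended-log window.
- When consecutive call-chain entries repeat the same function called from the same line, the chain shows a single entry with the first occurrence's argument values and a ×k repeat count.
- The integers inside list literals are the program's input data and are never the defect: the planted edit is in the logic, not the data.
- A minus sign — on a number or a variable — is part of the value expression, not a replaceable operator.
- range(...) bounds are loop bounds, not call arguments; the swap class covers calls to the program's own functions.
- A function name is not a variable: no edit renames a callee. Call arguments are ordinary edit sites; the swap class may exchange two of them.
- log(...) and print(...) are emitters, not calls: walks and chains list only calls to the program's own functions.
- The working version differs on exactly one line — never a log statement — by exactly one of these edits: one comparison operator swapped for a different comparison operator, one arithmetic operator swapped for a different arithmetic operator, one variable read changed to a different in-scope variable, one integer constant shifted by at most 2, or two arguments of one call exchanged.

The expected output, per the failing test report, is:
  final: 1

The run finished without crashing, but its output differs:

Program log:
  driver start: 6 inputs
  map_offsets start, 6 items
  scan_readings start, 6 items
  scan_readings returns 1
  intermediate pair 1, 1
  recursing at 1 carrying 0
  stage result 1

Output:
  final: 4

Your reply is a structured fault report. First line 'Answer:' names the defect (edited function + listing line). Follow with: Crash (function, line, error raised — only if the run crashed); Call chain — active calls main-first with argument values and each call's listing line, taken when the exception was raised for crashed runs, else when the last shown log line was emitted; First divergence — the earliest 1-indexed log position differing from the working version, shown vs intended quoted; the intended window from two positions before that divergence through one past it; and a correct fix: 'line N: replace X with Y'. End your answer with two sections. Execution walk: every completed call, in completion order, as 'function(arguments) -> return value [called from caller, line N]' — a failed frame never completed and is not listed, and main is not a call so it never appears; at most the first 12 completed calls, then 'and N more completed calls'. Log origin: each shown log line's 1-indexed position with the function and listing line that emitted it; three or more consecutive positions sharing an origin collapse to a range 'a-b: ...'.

Answer: the defect is in main at line 29.
Key fact: The two runs log identically and part ways only at the printed values.
Call chain: main.
First divergence: none; the two logs match at every position.
Execution walk:
  scan_readings([1, 12, 11, 7, 4, 1]) -> 1  [called from map_offsets, line 18]
  update_gauge(0, 1) -> 1  [called from update_gauge, line 5]
  update_gauge(1, 0) -> 1  [called from map_offsets, line 21]
  map_offsets([1, 12, 11, 7, 4, 1]) -> 1  [called from main, line 27]
Log origins:
  1: logged in main at line 26
  2: logged in map_offsets at line 17
  3: logged in scan_readings at line 8
  4: logged in scan_readings at line 13
  5: logged in map_offsets at line 20
  6: logged in update_gauge at line 4
  7: logged in main at line 28
A correct fix: line 29: replace `span` with `mid`.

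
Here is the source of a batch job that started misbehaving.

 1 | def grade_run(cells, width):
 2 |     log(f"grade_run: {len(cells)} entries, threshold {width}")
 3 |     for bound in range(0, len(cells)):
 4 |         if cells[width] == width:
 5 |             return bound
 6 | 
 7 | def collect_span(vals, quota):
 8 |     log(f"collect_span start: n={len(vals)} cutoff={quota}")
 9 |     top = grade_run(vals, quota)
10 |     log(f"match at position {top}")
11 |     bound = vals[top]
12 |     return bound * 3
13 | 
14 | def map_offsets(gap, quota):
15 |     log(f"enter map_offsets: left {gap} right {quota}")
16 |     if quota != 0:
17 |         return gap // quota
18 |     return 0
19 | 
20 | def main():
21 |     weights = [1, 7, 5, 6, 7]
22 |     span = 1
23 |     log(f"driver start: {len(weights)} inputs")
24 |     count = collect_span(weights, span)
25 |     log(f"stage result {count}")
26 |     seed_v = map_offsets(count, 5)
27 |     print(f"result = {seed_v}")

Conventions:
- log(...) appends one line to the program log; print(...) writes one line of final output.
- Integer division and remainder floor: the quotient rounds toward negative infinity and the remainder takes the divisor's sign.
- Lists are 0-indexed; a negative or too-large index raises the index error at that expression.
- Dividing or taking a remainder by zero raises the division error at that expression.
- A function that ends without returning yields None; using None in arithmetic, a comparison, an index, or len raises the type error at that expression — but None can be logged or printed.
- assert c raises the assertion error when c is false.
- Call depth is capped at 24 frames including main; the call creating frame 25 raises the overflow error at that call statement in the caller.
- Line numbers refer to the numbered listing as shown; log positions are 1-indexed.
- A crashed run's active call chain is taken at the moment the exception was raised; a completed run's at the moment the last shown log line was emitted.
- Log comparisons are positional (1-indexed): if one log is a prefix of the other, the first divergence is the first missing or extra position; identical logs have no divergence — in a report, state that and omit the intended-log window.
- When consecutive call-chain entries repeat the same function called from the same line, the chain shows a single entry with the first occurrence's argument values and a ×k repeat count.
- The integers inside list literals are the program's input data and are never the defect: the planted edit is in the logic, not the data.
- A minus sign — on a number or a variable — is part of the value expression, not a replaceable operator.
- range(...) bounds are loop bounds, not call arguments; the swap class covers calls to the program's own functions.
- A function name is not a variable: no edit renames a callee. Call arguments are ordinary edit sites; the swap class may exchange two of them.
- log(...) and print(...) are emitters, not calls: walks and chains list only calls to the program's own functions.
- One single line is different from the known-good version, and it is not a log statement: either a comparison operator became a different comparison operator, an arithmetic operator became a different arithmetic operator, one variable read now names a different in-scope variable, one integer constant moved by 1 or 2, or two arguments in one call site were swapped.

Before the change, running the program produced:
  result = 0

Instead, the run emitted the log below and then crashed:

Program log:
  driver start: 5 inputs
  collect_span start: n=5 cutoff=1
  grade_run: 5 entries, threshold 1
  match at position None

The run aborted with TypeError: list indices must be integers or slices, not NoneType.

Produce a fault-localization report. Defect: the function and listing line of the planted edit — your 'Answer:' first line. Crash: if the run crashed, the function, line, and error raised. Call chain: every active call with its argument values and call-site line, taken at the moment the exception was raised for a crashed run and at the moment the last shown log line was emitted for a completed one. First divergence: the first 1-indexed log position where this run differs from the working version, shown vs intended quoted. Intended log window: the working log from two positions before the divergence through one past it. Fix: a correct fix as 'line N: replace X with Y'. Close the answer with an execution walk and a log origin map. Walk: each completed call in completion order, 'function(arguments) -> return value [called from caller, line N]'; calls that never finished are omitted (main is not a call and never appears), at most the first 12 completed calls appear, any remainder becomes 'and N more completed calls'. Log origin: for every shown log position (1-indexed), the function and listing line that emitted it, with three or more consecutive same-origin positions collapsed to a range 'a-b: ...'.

Answer: the defect is in grade_run at line 4.
Key fact: Position 4 is the first bad log line: 'match at position None' should read 'match at position 0'.
Crash: collect_span, line 11, TypeError.
Call chain: main -> collect_span([1, 7, 5, 6, 7], 1) (called at line 24).
First divergence: position 4 — shown 'match at position None', intended 'match at position 0'.
Intended log window:
  2: collect_span start: n=5 cutoff=1
  3: grade_run: 5 entries, threshold 1
  4: match at position 0
  5: stage result 3
Execution walk:
  grade_run([1, 7, 5, 6, 7], 1) -> None  [called from collect_span, line 9]
Log origin:
  1: logged in main at line 23
  2: logged in collect_span at line 8
  3: logged in grade_run at line 2
  4: logged in collect_span at line 10
A correct fix: line 4: replace `cells[width]` with `cells[bound]`.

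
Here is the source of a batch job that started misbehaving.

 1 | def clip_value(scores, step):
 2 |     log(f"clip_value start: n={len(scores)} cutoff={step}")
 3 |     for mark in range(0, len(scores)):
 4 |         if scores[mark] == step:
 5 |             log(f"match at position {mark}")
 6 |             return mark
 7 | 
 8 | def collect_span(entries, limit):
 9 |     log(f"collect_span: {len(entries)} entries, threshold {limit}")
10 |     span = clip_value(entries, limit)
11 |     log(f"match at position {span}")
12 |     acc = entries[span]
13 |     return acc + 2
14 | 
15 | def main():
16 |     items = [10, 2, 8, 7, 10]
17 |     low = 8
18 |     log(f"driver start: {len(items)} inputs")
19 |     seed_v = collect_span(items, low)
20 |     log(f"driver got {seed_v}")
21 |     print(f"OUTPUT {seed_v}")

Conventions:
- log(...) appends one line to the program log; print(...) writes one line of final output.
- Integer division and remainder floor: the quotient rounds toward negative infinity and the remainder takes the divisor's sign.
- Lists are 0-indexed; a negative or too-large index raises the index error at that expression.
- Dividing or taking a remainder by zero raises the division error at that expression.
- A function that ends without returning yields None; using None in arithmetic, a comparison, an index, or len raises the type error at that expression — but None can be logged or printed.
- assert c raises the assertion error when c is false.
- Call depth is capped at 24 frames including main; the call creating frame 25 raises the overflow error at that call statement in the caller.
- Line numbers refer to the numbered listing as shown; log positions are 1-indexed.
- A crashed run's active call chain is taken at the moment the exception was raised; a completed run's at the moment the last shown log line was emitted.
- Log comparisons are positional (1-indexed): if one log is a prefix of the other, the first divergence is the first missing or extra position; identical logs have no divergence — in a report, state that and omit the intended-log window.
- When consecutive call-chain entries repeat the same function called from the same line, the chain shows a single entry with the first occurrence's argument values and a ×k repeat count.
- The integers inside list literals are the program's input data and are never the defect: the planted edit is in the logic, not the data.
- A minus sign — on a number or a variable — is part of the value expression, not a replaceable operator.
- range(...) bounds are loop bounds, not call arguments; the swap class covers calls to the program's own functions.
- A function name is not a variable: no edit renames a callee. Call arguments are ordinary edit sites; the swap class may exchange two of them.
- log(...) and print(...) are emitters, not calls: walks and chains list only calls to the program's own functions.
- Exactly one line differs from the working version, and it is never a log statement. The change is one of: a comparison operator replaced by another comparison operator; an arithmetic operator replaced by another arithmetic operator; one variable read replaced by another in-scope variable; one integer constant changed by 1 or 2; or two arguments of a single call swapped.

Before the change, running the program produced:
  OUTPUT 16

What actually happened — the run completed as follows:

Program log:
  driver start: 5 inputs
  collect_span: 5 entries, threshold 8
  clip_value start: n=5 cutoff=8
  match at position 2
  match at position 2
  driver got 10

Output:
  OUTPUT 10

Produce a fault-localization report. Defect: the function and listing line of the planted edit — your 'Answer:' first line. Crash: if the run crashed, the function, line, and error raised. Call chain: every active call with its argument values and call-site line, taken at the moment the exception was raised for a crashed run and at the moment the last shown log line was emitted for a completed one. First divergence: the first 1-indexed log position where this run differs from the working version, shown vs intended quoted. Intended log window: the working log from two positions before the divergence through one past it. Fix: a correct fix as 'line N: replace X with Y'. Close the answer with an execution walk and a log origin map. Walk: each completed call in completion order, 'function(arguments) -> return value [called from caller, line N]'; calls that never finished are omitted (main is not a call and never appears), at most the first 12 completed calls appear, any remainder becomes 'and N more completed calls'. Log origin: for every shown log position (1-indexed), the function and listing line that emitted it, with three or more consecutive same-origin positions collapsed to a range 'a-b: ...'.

Answer: the defect is in collect_span at line 13.
Key observation: Everything matches until log position 6, which reads 'driver got 10' in place of 'driver got 16'.
Call chain: main.
First divergence: position 6 — shown 'driver got 10', intended 'driver got 16'.
Intended log window:
  4: match at position 2
  5: match at position 2
  6: driver got 16
Execution walk:
  clip_value([10, 2, 8, 7, 10], 8) -> 2  [called from collect_span, line 10]
  collect_span([10, 2, 8, 7, 10], 8) -> 10  [called from main, line 19]
Log origins:
  1: from main, line 18
  2: from collect_span, line 9
  3: from clip_value, line 2
  4: from clip_value, line 5
  5: from collect_span, line 11
  6: from main, line 20
A correct fix: line 13: replace `+` with `*`.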